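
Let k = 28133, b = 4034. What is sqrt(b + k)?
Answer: sqrt(32167) ≈ 179.35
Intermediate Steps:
sqrt(b + k) = sqrt(4034 + 28133) = sqrt(32167)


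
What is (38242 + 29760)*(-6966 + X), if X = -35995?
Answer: -2921433922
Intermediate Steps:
(38242 + 29760)*(-6966 + X) = (38242 + 29760)*(-6966 - 35995) = 68002*(-42961) = -2921433922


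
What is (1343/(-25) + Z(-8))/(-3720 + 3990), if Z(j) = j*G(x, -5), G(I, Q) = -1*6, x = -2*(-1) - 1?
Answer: -143/6750 ≈ -0.021185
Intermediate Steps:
x = 1 (x = 2 - 1 = 1)
G(I, Q) = -6
Z(j) = -6*j (Z(j) = j*(-6) = -6*j)
(1343/(-25) + Z(-8))/(-3720 + 3990) = (1343/(-25) - 6*(-8))/(-3720 + 3990) = (1343*(-1/25) + 48)/270 = (-1343/25 + 48)*(1/270) = -143/25*1/270 = -143/6750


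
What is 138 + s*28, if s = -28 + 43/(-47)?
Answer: -31566/47 ≈ -671.62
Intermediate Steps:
s = -1359/47 (s = -28 + 43*(-1/47) = -28 - 43/47 = -1359/47 ≈ -28.915)
138 + s*28 = 138 - 1359/47*28 = 138 - 38052/47 = -31566/47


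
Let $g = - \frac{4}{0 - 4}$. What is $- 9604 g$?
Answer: $-9604$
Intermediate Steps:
$g = 1$ ($g = - \frac{4}{-4} = \left(-4\right) \left(- \frac{1}{4}\right) = 1$)
$- 9604 g = \left(-9604\right) 1 = -9604$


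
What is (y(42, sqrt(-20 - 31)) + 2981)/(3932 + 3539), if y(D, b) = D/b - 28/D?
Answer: 8941/22413 - 14*I*sqrt(51)/127007 ≈ 0.39892 - 0.0007872*I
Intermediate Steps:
y(D, b) = -28/D + D/b
(y(42, sqrt(-20 - 31)) + 2981)/(3932 + 3539) = ((-28/42 + 42/(sqrt(-20 - 31))) + 2981)/(3932 + 3539) = ((-28*1/42 + 42/(sqrt(-51))) + 2981)/7471 = ((-2/3 + 42/((I*sqrt(51)))) + 2981)*(1/7471) = ((-2/3 + 42*(-I*sqrt(51)/51)) + 2981)*(1/7471) = ((-2/3 - 14*I*sqrt(51)/17) + 2981)*(1/7471) = (8941/3 - 14*I*sqrt(51)/17)*(1/7471) = 8941/22413 - 14*I*sqrt(51)/127007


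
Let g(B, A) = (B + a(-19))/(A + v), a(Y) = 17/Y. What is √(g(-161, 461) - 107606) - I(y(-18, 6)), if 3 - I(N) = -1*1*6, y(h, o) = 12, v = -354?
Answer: -9 + I*√444751428442/2033 ≈ -9.0 + 328.04*I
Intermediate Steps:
I(N) = 9 (I(N) = 3 - (-1*1)*6 = 3 - (-1)*6 = 3 - 1*(-6) = 3 + 6 = 9)
g(B, A) = (-17/19 + B)/(-354 + A) (g(B, A) = (B + 17/(-19))/(A - 354) = (B + 17*(-1/19))/(-354 + A) = (B - 17/19)/(-354 + A) = (-17/19 + B)/(-354 + A))
√(g(-161, 461) - 107606) - I(y(-18, 6)) = √((-17/19 - 161)/(-354 + 461) - 107606) - 1*9 = √(-3076/19/107 - 107606) - 9 = √((1/107)*(-3076/19) - 107606) - 9 = √(-3076/2033 - 107606) - 9 = √(-218766074/2033) - 9 = I*√444751428442/2033 - 9 = -9 + I*√444751428442/2033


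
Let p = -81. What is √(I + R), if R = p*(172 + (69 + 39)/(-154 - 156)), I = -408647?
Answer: I*√10151782505/155 ≈ 650.04*I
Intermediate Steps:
R = -2155086/155 (R = -81*(172 + (69 + 39)/(-154 - 156)) = -81*(172 + 108/(-310)) = -81*(172 + 108*(-1/310)) = -81*(172 - 54/155) = -81*26606/155 = -2155086/155 ≈ -13904.)
√(I + R) = √(-408647 - 2155086/155) = √(-65495371/155) = I*√10151782505/155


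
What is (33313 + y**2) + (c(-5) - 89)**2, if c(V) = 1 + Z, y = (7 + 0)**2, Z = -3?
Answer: 43995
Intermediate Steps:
y = 49 (y = 7**2 = 49)
c(V) = -2 (c(V) = 1 - 3 = -2)
(33313 + y**2) + (c(-5) - 89)**2 = (33313 + 49**2) + (-2 - 89)**2 = (33313 + 2401) + (-91)**2 = 35714 + 8281 = 43995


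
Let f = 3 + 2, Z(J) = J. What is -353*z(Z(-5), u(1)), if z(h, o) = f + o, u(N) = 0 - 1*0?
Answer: -1765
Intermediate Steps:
u(N) = 0 (u(N) = 0 + 0 = 0)
f = 5
z(h, o) = 5 + o
-353*z(Z(-5), u(1)) = -353*(5 + 0) = -353*5 = -1765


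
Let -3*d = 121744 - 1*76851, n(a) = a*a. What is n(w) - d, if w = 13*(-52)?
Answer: 1415821/3 ≈ 4.7194e+5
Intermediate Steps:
w = -676
n(a) = a²
d = -44893/3 (d = -(121744 - 1*76851)/3 = -(121744 - 76851)/3 = -⅓*44893 = -44893/3 ≈ -14964.)
n(w) - d = (-676)² - 1*(-44893/3) = 456976 + 44893/3 = 1415821/3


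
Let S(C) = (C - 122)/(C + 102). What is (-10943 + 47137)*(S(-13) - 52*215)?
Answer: -36018640070/89 ≈ -4.0470e+8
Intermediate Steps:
S(C) = (-122 + C)/(102 + C)
(-10943 + 47137)*(S(-13) - 52*215) = (-10943 + 47137)*((-122 - 13)/(102 - 13) - 52*215) = 36194*(-135/89 - 11180) = 36194*(-995155/89) = -36018640070/89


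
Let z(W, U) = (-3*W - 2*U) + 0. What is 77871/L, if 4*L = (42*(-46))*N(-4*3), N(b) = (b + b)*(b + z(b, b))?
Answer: 25957/185472 ≈ 0.13995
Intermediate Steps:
z(W, U) = -3*W - 2*U
N(b) = -8*b**2 (N(b) = (b + b)*(b + (-3*b - 2*b)) = (2*b)*(b - 5*b) = (2*b)*(-4*b) = -8*b**2)
L = 556416 (L = ((42*(-46))*(-8*(-4*3)**2))/4 = (-(-15456)*(-12)**2)/4 = (-(-15456)*144)/4 = (-1932*(-1152))/4 = (1/4)*2225664 = 556416)
77871/L = 77871/556416 = 77871*(1/556416) = 25957/185472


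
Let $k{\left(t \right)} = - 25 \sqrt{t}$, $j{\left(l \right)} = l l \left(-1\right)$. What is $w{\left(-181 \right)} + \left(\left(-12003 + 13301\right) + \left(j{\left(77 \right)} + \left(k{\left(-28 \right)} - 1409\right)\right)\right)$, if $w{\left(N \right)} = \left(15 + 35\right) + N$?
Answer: $-6171 - 50 i \sqrt{7} \approx -6171.0 - 132.29 i$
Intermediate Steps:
$w{\left(N \right)} = 50 + N$
$j{\left(l \right)} = - l^{2}$ ($j{\left(l \right)} = l^{2} \left(-1\right) = - l^{2}$)
$w{\left(-181 \right)} + \left(\left(-12003 + 13301\right) + \left(j{\left(77 \right)} + \left(k{\left(-28 \right)} - 1409\right)\right)\right) = \left(50 - 181\right) + \left(\left(-12003 + 13301\right) - \left(7338 + 50 i \sqrt{7}\right)\right) = -131 - \left(6040 + 25 \cdot 2 i \sqrt{7}\right) = -131 - \left(6040 + 50 i \sqrt{7}\right) = -6171 - 50 i \sqrt{7}$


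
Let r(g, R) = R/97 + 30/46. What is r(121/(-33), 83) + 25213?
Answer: 56253567/2231 ≈ 25215.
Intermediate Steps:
r(g, R) = 15/23 + R/97 (r(g, R) = R*(1/97) + 30*(1/46) = R/97 + 15/23 = 15/23 + R/97)
r(121/(-33), 83) + 25213 = (15/23 + (1/97)*83) + 25213 = (15/23 + 83/97) + 25213 = 3364/2231 + 25213 = 56253567/2231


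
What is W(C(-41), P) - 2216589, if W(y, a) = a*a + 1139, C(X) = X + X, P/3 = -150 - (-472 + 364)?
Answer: -2199574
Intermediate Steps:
P = -126 (P = 3*(-150 - (-472 + 364)) = 3*(-150 - 1*(-108)) = 3*(-150 + 108) = 3*(-42) = -126)
C(X) = 2*X
W(y, a) = 1139 + a² (W(y, a) = a² + 1139 = 1139 + a²)
W(C(-41), P) - 2216589 = (1139 + (-126)²) - 2216589 = (1139 + 15876) - 2216589 = 17015 - 2216589 = -2199574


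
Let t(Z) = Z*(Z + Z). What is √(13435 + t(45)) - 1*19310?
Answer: -19310 + √17485 ≈ -19178.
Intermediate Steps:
t(Z) = 2*Z² (t(Z) = Z*(2*Z) = 2*Z²)
√(13435 + t(45)) - 1*19310 = √(13435 + 2*45²) - 1*19310 = √(13435 + 2*2025) - 19310 = √(13435 + 4050) - 19310 = √17485 - 19310 = -19310 + √17485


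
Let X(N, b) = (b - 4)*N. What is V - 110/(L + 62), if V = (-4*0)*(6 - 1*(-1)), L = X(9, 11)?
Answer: -22/25 ≈ -0.88000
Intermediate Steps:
X(N, b) = N*(-4 + b) (X(N, b) = (-4 + b)*N = N*(-4 + b))
L = 63 (L = 9*(-4 + 11) = 9*7 = 63)
V = 0 (V = 0*(6 + 1) = 0*7 = 0)
V - 110/(L + 62) = 0 - 110/(63 + 62) = 0 - 110/125 = 0 - 110*1/125 = 0 - 22/25 = -22/25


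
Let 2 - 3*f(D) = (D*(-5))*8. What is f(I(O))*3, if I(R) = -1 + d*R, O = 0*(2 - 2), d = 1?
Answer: -38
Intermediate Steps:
O = 0 (O = 0*0 = 0)
I(R) = -1 + R (I(R) = -1 + 1*R = -1 + R)
f(D) = 2/3 + 40*D/3 (f(D) = 2/3 - D*(-5)*8/3 = 2/3 - (-5*D)*8/3 = 2/3 - (-40)*D/3 = 2/3 + 40*D/3)
f(I(O))*3 = (2/3 + 40*(-1 + 0)/3)*3 = (2/3 + (40/3)*(-1))*3 = (2/3 - 40/3)*3 = -38/3*3 = -38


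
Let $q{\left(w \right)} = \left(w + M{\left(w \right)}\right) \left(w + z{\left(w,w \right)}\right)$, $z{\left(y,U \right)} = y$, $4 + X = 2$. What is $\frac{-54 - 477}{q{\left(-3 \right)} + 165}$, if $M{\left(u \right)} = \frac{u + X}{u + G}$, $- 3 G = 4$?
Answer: $- \frac{2301}{763} \approx -3.0157$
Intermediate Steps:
$G = - \frac{4}{3}$ ($G = \left(- \frac{1}{3}\right) 4 = - \frac{4}{3} \approx -1.3333$)
$X = -2$ ($X = -4 + 2 = -2$)
$M{\left(u \right)} = \frac{-2 + u}{- \frac{4}{3} + u}$ ($M{\left(u \right)} = \frac{u - 2}{u - \frac{4}{3}} = \frac{-2 + u}{- \frac{4}{3} + u}$)
$q{\left(w \right)} = 2 w \left(w + \frac{3 \left(-2 + w\right)}{-4 + 3 w}\right)$ ($q{\left(w \right)} = \left(w + \frac{3 \left(-2 + w\right)}{-4 + 3 w}\right) \left(w + w\right) = \left(w + \frac{3 \left(-2 + w\right)}{-4 + 3 w}\right) 2 w = 2 w \left(w + \frac{3 \left(-2 + w\right)}{-4 + 3 w}\right)$)
$\frac{-54 - 477}{q{\left(-3 \right)} + 165} = \frac{-54 - 477}{2 \left(-3\right) \frac{1}{-4 + 3 \left(-3\right)} \left(-6 - -3 + 3 \left(-3\right)^{2}\right) + 165} = - \frac{531}{2 \left(-3\right) \frac{1}{-4 - 9} \left(-6 + 3 + 3 \cdot 9\right) + 165} = - \frac{531}{2 \left(-3\right) \frac{1}{-13} \left(-6 + 3 + 27\right) + 165} = - \frac{531}{2 \left(-3\right) \left(- \frac{1}{13}\right) 24 + 165} = - \frac{531}{\frac{144}{13} + 165} = - \frac{531}{\frac{2289}{13}} = \left(-531\right) \frac{13}{2289} = - \frac{2301}{763}$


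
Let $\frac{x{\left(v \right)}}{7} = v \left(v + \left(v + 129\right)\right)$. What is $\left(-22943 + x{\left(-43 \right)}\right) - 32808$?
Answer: $-68694$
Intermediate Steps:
$x{\left(v \right)} = 7 v \left(129 + 2 v\right)$ ($x{\left(v \right)} = 7 v \left(v + \left(v + 129\right)\right) = 7 v \left(v + \left(129 + v\right)\right) = 7 v \left(129 + 2 v\right)$)
$\left(-22943 + x{\left(-43 \right)}\right) - 32808 = \left(-22943 + 7 \left(-43\right) \left(129 + 2 \left(-43\right)\right)\right) - 32808 = \left(-22943 + 7 \left(-43\right) \left(129 - 86\right)\right) - 32808 = \left(-22943 + 7 \left(-43\right) 43\right) - 32808 = \left(-22943 - 12943\right) - 32808 = -35886 - 32808 = -68694$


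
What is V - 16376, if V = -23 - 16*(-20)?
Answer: -16079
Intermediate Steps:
V = 297 (V = -23 + 320 = 297)
V - 16376 = 297 - 16376 = -16079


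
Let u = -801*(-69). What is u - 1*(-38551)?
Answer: 93820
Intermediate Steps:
u = 55269
u - 1*(-38551) = 55269 - 1*(-38551) = 55269 + 38551 = 93820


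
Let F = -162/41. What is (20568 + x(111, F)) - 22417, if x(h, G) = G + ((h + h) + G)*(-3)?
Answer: -102791/41 ≈ -2507.1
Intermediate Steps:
F = -162/41 (F = -162*1/41 = -162/41 ≈ -3.9512)
x(h, G) = -6*h - 2*G (x(h, G) = G + (2*h + G)*(-3) = G + (G + 2*h)*(-3) = G + (-6*h - 3*G) = -6*h - 2*G)
(20568 + x(111, F)) - 22417 = (20568 + (-6*111 - 2*(-162/41))) - 22417 = (20568 + (-666 + 324/41)) - 22417 = (20568 - 26982/41) - 22417 = 816306/41 - 22417 = -102791/41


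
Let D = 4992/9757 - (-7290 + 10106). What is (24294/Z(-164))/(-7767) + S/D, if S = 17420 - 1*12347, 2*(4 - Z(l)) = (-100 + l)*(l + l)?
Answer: -1386894613201327/769750095027840 ≈ -1.8017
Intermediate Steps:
Z(l) = 4 - l*(-100 + l) (Z(l) = 4 - (-100 + l)*(l + l)/2 = 4 - (-100 + l)*2*l/2 = 4 - l*(-100 + l))
S = 5073 (S = 17420 - 12347 = 5073)
D = -27470720/9757 (D = 4992*(1/9757) - 1*2816 = 4992/9757 - 2816 = -27470720/9757 ≈ -2815.5)
(24294/Z(-164))/(-7767) + S/D = (24294/(4 - 1*(-164)**2 + 100*(-164)))/(-7767) + 5073/(-27470720/9757) = (24294/(4 - 1*26896 - 16400))*(-1/7767) + 5073*(-9757/27470720) = (24294/(4 - 26896 - 16400))*(-1/7767) - 49497261/27470720 = (24294/(-43292))*(-1/7767) - 49497261/27470720 = (24294*(-1/43292))*(-1/7767) - 49497261/27470720 = -12147/21646*(-1/7767) - 49497261/27470720 = 4049/56041494 - 49497261/27470720 = -1386894613201327/769750095027840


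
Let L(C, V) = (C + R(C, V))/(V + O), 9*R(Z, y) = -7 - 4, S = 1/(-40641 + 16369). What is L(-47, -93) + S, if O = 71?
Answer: 5266925/2402928 ≈ 2.1919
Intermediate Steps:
S = -1/24272 (S = 1/(-24272) = -1/24272 ≈ -4.1200e-5)
R(Z, y) = -11/9 (R(Z, y) = (-7 - 4)/9 = (⅑)*(-11) = -11/9)
L(C, V) = (-11/9 + C)/(71 + V) (L(C, V) = (C - 11/9)/(V + 71) = (-11/9 + C)/(71 + V))
L(-47, -93) + S = (-11/9 - 47)/(71 - 93) - 1/24272 = -434/9/(-22) - 1/24272 = -1/22*(-434/9) - 1/24272 = 217/99 - 1/24272 = 5266925/2402928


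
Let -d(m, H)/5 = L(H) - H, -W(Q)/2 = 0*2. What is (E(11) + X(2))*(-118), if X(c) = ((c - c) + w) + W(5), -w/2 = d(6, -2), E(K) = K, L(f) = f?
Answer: -1298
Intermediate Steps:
W(Q) = 0 (W(Q) = -0*2 = -2*0 = 0)
d(m, H) = 0 (d(m, H) = -5*(H - H) = -5*0 = 0)
w = 0 (w = -2*0 = 0)
X(c) = 0 (X(c) = ((c - c) + 0) + 0 = (0 + 0) + 0 = 0 + 0 = 0)
(E(11) + X(2))*(-118) = (11 + 0)*(-118) = 11*(-118) = -1298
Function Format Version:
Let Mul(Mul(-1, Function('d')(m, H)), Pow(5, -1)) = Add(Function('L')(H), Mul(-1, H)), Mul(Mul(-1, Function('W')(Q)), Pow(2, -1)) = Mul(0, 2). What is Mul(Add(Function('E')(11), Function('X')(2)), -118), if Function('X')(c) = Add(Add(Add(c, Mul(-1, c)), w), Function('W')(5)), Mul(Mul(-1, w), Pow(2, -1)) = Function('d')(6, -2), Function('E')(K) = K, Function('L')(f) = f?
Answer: -1298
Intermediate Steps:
Function('W')(Q) = 0 (Function('W')(Q) = Mul(-2, Mul(0, 2)) = Mul(-2, 0) = 0)
Function('d')(m, H) = 0 (Function('d')(m, H) = Mul(-5, Add(H, Mul(-1, H))) = Mul(-5, 0) = 0)
w = 0 (w = Mul(-2, 0) = 0)
Function('X')(c) = 0 (Function('X')(c) = Add(Add(Add(c, Mul(-1, c)), 0), 0) = Add(Add(0, 0), 0) = Add(0, 0) = 0)
Mul(Add(Function('E')(11), Function('X')(2)), -118) = Mul(Add(11, 0), -118) = Mul(11, -118) = -1298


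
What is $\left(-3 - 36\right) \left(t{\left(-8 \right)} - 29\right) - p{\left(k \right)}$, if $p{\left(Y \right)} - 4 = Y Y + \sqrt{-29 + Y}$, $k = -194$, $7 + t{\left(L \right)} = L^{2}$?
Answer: $-38732 - i \sqrt{223} \approx -38732.0 - 14.933 i$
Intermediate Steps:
$t{\left(L \right)} = -7 + L^{2}$
$p{\left(Y \right)} = 4 + Y^{2} + \sqrt{-29 + Y}$ ($p{\left(Y \right)} = 4 + \left(Y Y + \sqrt{-29 + Y}\right) = 4 + \left(Y^{2} + \sqrt{-29 + Y}\right) = 4 + Y^{2} + \sqrt{-29 + Y}$)
$\left(-3 - 36\right) \left(t{\left(-8 \right)} - 29\right) - p{\left(k \right)} = \left(-3 - 36\right) \left(\left(-7 + \left(-8\right)^{2}\right) - 29\right) - \left(4 + \left(-194\right)^{2} + \sqrt{-29 - 194}\right) = - 39 \left(\left(-7 + 64\right) - 29\right) - \left(4 + 37636 + \sqrt{-223}\right) = - 39 \left(57 - 29\right) - \left(4 + 37636 + i \sqrt{223}\right) = \left(-39\right) 28 - \left(37640 + i \sqrt{223}\right) = -1092 - \left(37640 + i \sqrt{223}\right) = -38732 - i \sqrt{223}$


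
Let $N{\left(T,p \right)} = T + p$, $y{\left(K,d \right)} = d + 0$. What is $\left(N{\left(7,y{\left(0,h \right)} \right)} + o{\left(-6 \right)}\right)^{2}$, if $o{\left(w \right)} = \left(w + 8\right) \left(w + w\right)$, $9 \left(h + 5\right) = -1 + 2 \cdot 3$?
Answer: $\frac{37249}{81} \approx 459.86$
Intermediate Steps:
$h = - \frac{40}{9}$ ($h = -5 + \frac{-1 + 2 \cdot 3}{9} = -5 + \frac{-1 + 6}{9} = -5 + \frac{1}{9} \cdot 5 = -5 + \frac{5}{9} = - \frac{40}{9} \approx -4.4444$)
$y{\left(K,d \right)} = d$
$o{\left(w \right)} = 2 w \left(8 + w\right)$ ($o{\left(w \right)} = \left(8 + w\right) 2 w = 2 w \left(8 + w\right)$)
$\left(N{\left(7,y{\left(0,h \right)} \right)} + o{\left(-6 \right)}\right)^{2} = \left(\left(7 - \frac{40}{9}\right) + 2 \left(-6\right) \left(8 - 6\right)\right)^{2} = \left(\frac{23}{9} + 2 \left(-6\right) 2\right)^{2} = \left(\frac{23}{9} - 24\right)^{2} = \left(- \frac{193}{9}\right)^{2} = \frac{37249}{81}$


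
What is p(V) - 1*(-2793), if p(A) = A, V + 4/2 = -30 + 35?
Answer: 2796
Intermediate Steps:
V = 3 (V = -2 + (-30 + 35) = -2 + 5 = 3)
p(V) - 1*(-2793) = 3 - 1*(-2793) = 3 + 2793 = 2796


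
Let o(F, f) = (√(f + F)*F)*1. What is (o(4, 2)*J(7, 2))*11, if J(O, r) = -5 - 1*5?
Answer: -440*√6 ≈ -1077.8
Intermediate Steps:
J(O, r) = -10 (J(O, r) = -5 - 5 = -10)
o(F, f) = F*√(F + f) (o(F, f) = (√(F + f)*F)*1 = (F*√(F + f))*1 = F*√(F + f))
(o(4, 2)*J(7, 2))*11 = ((4*√(4 + 2))*(-10))*11 = ((4*√6)*(-10))*11 = -40*√6*11 = -440*√6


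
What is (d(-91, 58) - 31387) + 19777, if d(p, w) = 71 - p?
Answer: -11448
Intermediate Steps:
(d(-91, 58) - 31387) + 19777 = ((71 - 1*(-91)) - 31387) + 19777 = ((71 + 91) - 31387) + 19777 = (162 - 31387) + 19777 = -31225 + 19777 = -11448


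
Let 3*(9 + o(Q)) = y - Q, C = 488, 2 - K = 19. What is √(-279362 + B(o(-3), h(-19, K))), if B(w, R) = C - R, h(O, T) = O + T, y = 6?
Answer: 3*I*√30982 ≈ 528.05*I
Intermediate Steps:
K = -17 (K = 2 - 1*19 = 2 - 19 = -17)
o(Q) = -7 - Q/3 (o(Q) = -9 + (6 - Q)/3 = -9 + (2 - Q/3) = -7 - Q/3)
B(w, R) = 488 - R
√(-279362 + B(o(-3), h(-19, K))) = √(-279362 + (488 - (-19 - 17))) = √(-279362 + (488 - 1*(-36))) = √(-279362 + (488 + 36)) = √(-279362 + 524) = √(-278838) = 3*I*√30982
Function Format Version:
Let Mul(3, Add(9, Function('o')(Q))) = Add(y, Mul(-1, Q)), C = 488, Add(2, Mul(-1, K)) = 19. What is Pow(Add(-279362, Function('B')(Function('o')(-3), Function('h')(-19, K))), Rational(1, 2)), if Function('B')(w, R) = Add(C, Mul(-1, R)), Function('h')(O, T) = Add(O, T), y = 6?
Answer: Mul(3, I, Pow(30982, Rational(1, 2))) ≈ Mul(528.05, I)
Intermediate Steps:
K = -17 (K = Add(2, Mul(-1, 19)) = Add(2, -19) = -17)
Function('o')(Q) = Add(-7, Mul(Rational(-1, 3), Q)) (Function('o')(Q) = Add(-9, Mul(Rational(1, 3), Add(6, Mul(-1, Q)))) = Add(-9, Add(2, Mul(Rational(-1, 3), Q))) = Add(-7, Mul(Rational(-1, 3), Q)))
Function('B')(w, R) = Add(488, Mul(-1, R))
Pow(Add(-279362, Function('B')(Function('o')(-3), Function('h')(-19, K))), Rational(1, 2)) = Pow(Add(-279362, Add(488, Mul(-1, Add(-19, -17)))), Rational(1, 2)) = Pow(Add(-279362, Add(488, Mul(-1, -36))), Rational(1, 2)) = Pow(Add(-279362, Add(488, 36)), Rational(1, 2)) = Pow(Add(-279362, 524), Rational(1, 2)) = Pow(-278838, Rational(1, 2)) = Mul(3, I, Pow(30982, Rational(1, 2)))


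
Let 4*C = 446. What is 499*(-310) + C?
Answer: -309157/2 ≈ -1.5458e+5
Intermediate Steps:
C = 223/2 (C = (¼)*446 = 223/2 ≈ 111.50)
499*(-310) + C = 499*(-310) + 223/2 = -154690 + 223/2 = -309157/2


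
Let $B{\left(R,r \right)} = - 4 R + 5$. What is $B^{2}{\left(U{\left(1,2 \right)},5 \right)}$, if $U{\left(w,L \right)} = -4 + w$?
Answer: $289$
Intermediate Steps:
$B{\left(R,r \right)} = 5 - 4 R$
$B^{2}{\left(U{\left(1,2 \right)},5 \right)} = \left(5 - 4 \left(-4 + 1\right)\right)^{2} = \left(5 - -12\right)^{2} = \left(5 + 12\right)^{2} = 17^{2} = 289$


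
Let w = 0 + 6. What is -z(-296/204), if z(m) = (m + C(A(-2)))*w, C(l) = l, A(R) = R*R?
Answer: -260/17 ≈ -15.294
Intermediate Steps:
A(R) = R**2
w = 6
z(m) = 24 + 6*m (z(m) = (m + (-2)**2)*6 = (m + 4)*6 = (4 + m)*6 = 24 + 6*m)
-z(-296/204) = -(24 + 6*(-296/204)) = -(24 + 6*(-296*1/204)) = -(24 + 6*(-74/51)) = -(24 - 148/17) = -1*260/17 = -260/17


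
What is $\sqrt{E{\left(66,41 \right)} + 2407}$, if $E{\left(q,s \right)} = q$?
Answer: $\sqrt{2473} \approx 49.729$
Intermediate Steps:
$\sqrt{E{\left(66,41 \right)} + 2407} = \sqrt{66 + 2407} = \sqrt{2473}$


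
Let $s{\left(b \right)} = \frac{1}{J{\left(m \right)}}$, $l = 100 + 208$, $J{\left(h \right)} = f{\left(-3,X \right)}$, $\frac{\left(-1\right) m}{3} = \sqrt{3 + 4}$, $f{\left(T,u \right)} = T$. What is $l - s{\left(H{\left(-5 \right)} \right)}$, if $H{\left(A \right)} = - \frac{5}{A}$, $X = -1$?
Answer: $\frac{925}{3} \approx 308.33$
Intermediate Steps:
$m = - 3 \sqrt{7}$ ($m = - 3 \sqrt{3 + 4} = - 3 \sqrt{7} \approx -7.9373$)
$J{\left(h \right)} = -3$
$l = 308$
$s{\left(b \right)} = - \frac{1}{3}$ ($s{\left(b \right)} = \frac{1}{-3} = - \frac{1}{3}$)
$l - s{\left(H{\left(-5 \right)} \right)} = 308 - - \frac{1}{3} = 308 + \frac{1}{3} = \frac{925}{3}$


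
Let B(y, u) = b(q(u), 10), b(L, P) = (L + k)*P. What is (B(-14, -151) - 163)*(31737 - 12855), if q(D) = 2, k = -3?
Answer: -3266586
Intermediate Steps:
b(L, P) = P*(-3 + L) (b(L, P) = (L - 3)*P = (-3 + L)*P = P*(-3 + L))
B(y, u) = -10 (B(y, u) = 10*(-3 + 2) = 10*(-1) = -10)
(B(-14, -151) - 163)*(31737 - 12855) = (-10 - 163)*(31737 - 12855) = -173*18882 = -3266586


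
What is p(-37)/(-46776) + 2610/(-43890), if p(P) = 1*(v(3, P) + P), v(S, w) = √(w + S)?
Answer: -4015381/68433288 - I*√34/46776 ≈ -0.058676 - 0.00012466*I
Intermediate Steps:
v(S, w) = √(S + w)
p(P) = P + √(3 + P) (p(P) = 1*(√(3 + P) + P) = 1*(P + √(3 + P)) = P + √(3 + P))
p(-37)/(-46776) + 2610/(-43890) = (-37 + √(3 - 37))/(-46776) + 2610/(-43890) = (-37 + √(-34))*(-1/46776) + 2610*(-1/43890) = (-37 + I*√34)*(-1/46776) - 87/1463 = (37/46776 - I*√34/46776) - 87/1463 = -4015381/68433288 - I*√34/46776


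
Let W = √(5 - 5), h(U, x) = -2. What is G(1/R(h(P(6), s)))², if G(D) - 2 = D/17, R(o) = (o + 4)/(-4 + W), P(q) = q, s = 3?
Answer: 1024/289 ≈ 3.5433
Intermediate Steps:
W = 0 (W = √0 = 0)
R(o) = -1 - o/4 (R(o) = (o + 4)/(-4 + 0) = (4 + o)/(-4) = (4 + o)*(-¼) = -1 - o/4)
G(D) = 2 + D/17
G(1/R(h(P(6), s)))² = (2 + 1/(17*(-1 - ¼*(-2))))² = (2 + 1/(17*(-1 + ½)))² = (2 + 1/(17*(-½)))² = (2 + (1/17)*(-2))² = (2 - 2/17)² = (32/17)² = 1024/289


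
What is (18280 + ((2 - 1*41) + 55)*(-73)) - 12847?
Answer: 4265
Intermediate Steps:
(18280 + ((2 - 1*41) + 55)*(-73)) - 12847 = (18280 + ((2 - 41) + 55)*(-73)) - 12847 = (18280 + (-39 + 55)*(-73)) - 12847 = (18280 + 16*(-73)) - 12847 = (18280 - 1168) - 12847 = 17112 - 12847 = 4265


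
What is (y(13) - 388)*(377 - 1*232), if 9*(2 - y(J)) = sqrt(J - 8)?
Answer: -55970 - 145*sqrt(5)/9 ≈ -56006.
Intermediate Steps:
y(J) = 2 - sqrt(-8 + J)/9 (y(J) = 2 - sqrt(J - 8)/9 = 2 - sqrt(-8 + J)/9)
(y(13) - 388)*(377 - 1*232) = ((2 - sqrt(-8 + 13)/9) - 388)*(377 - 1*232) = ((2 - sqrt(5)/9) - 388)*(377 - 232) = (-386 - sqrt(5)/9)*145 = -55970 - 145*sqrt(5)/9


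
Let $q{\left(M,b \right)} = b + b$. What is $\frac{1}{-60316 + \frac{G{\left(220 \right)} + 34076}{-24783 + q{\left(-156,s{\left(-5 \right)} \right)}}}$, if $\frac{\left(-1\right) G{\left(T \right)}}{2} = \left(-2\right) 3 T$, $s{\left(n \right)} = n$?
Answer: $- \frac{24793}{1495451304} \approx -1.6579 \cdot 10^{-5}$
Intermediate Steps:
$G{\left(T \right)} = 12 T$ ($G{\left(T \right)} = - 2 \left(-2\right) 3 T = - 2 \left(- 6 T\right) = 12 T$)
$q{\left(M,b \right)} = 2 b$
$\frac{1}{-60316 + \frac{G{\left(220 \right)} + 34076}{-24783 + q{\left(-156,s{\left(-5 \right)} \right)}}} = \frac{1}{-60316 + \frac{12 \cdot 220 + 34076}{-24783 + 2 \left(-5\right)}} = \frac{1}{-60316 + \frac{2640 + 34076}{-24783 - 10}} = \frac{1}{-60316 + \frac{36716}{-24793}} = \frac{1}{-60316 + 36716 \left(- \frac{1}{24793}\right)} = \frac{1}{-60316 - \frac{36716}{24793}} = \frac{1}{- \frac{1495451304}{24793}} = - \frac{24793}{1495451304}$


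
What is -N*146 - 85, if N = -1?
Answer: 61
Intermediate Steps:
-N*146 - 85 = -1*(-1)*146 - 85 = 1*146 - 85 = 146 - 85 = 61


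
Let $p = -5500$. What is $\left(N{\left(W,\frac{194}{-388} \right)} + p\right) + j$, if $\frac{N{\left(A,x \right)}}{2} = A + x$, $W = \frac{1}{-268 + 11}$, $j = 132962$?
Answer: $\frac{32757475}{257} \approx 1.2746 \cdot 10^{5}$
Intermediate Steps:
$W = - \frac{1}{257}$ ($W = \frac{1}{-257} = - \frac{1}{257} \approx -0.0038911$)
$N{\left(A,x \right)} = 2 A + 2 x$ ($N{\left(A,x \right)} = 2 \left(A + x\right) = 2 A + 2 x$)
$\left(N{\left(W,\frac{194}{-388} \right)} + p\right) + j = \left(\left(2 \left(- \frac{1}{257}\right) + 2 \frac{194}{-388}\right) - 5500\right) + 132962 = \left(\left(- \frac{2}{257} + 2 \cdot 194 \left(- \frac{1}{388}\right)\right) - 5500\right) + 132962 = \left(\left(- \frac{2}{257} + 2 \left(- \frac{1}{2}\right)\right) - 5500\right) + 132962 = \left(\left(- \frac{2}{257} - 1\right) - 5500\right) + 132962 = \left(- \frac{259}{257} - 5500\right) + 132962 = - \frac{1413759}{257} + 132962 = \frac{32757475}{257}$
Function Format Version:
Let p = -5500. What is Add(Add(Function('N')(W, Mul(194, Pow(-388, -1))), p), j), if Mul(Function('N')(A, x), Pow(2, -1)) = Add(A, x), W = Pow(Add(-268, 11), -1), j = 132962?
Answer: Rational(32757475, 257) ≈ 1.2746e+5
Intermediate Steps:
W = Rational(-1, 257) (W = Pow(-257, -1) = Rational(-1, 257) ≈ -0.0038911)
Function('N')(A, x) = Add(Mul(2, A), Mul(2, x)) (Function('N')(A, x) = Mul(2, Add(A, x)) = Add(Mul(2, A), Mul(2, x)))
Add(Add(Function('N')(W, Mul(194, Pow(-388, -1))), p), j) = Add(Add(Add(Mul(2, Rational(-1, 257)), Mul(2, Mul(194, Pow(-388, -1)))), -5500), 132962) = Add(Add(Add(Rational(-2, 257), Mul(2, Mul(194, Rational(-1, 388)))), -5500), 132962) = Add(Add(Add(Rational(-2, 257), Mul(2, Rational(-1, 2))), -5500), 132962) = Add(Add(Add(Rational(-2, 257), -1), -5500), 132962) = Add(Add(Rational(-259, 257), -5500), 132962) = Add(Rational(-1413759, 257), 132962) = Rational(32757475, 257)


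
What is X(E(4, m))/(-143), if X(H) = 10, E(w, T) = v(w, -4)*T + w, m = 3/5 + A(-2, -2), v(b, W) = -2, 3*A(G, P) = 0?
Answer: -10/143 ≈ -0.069930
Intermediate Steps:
A(G, P) = 0 (A(G, P) = (⅓)*0 = 0)
m = ⅗ (m = 3/5 + 0 = 3*(⅕) + 0 = ⅗ + 0 = ⅗ ≈ 0.60000)
E(w, T) = w - 2*T (E(w, T) = -2*T + w = w - 2*T)
X(E(4, m))/(-143) = 10/(-143) = 10*(-1/143) = -10/143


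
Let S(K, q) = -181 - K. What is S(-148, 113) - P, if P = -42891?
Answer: 42858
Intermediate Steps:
S(-148, 113) - P = (-181 - 1*(-148)) - 1*(-42891) = (-181 + 148) + 42891 = -33 + 42891 = 42858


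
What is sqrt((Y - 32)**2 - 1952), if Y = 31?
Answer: I*sqrt(1951) ≈ 44.17*I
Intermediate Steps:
sqrt((Y - 32)**2 - 1952) = sqrt((31 - 32)**2 - 1952) = sqrt((-1)**2 - 1952) = sqrt(1 - 1952) = sqrt(-1951) = I*sqrt(1951)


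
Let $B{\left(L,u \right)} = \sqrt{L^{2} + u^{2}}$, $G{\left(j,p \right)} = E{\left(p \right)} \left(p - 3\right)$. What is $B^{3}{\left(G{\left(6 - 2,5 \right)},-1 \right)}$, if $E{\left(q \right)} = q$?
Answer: $101 \sqrt{101} \approx 1015.0$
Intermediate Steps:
$G{\left(j,p \right)} = p \left(-3 + p\right)$ ($G{\left(j,p \right)} = p \left(p - 3\right) = p \left(-3 + p\right)$)
$B^{3}{\left(G{\left(6 - 2,5 \right)},-1 \right)} = \left(\sqrt{\left(5 \left(-3 + 5\right)\right)^{2} + \left(-1\right)^{2}}\right)^{3} = \left(\sqrt{\left(5 \cdot 2\right)^{2} + 1}\right)^{3} = \left(\sqrt{10^{2} + 1}\right)^{3} = \left(\sqrt{100 + 1}\right)^{3} = \left(\sqrt{101}\right)^{3} = 101 \sqrt{101}$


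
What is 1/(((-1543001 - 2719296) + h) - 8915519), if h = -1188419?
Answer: -1/14366235 ≈ -6.9608e-8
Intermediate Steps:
1/(((-1543001 - 2719296) + h) - 8915519) = 1/(((-1543001 - 2719296) - 1188419) - 8915519) = 1/((-4262297 - 1188419) - 8915519) = 1/(-5450716 - 8915519) = 1/(-14366235) = -1/14366235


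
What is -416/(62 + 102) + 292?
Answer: 11868/41 ≈ 289.46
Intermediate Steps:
-416/(62 + 102) + 292 = -416/164 + 292 = -416*1/164 + 292 = -104/41 + 292 = 11868/41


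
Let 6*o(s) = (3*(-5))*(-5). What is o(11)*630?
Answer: 7875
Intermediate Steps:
o(s) = 25/2 (o(s) = ((3*(-5))*(-5))/6 = (-15*(-5))/6 = (⅙)*75 = 25/2)
o(11)*630 = (25/2)*630 = 7875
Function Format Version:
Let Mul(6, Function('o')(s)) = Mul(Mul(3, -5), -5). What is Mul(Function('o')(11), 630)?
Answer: 7875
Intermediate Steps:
Function('o')(s) = Rational(25, 2) (Function('o')(s) = Mul(Rational(1, 6), Mul(Mul(3, -5), -5)) = Mul(Rational(1, 6), Mul(-15, -5)) = Mul(Rational(1, 6), 75) = Rational(25, 2))
Mul(Function('o')(11), 630) = Mul(Rational(25, 2), 630) = 7875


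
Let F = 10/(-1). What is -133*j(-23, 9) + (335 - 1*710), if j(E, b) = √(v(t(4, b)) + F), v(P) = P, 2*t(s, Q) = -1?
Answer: -375 - 133*I*√42/2 ≈ -375.0 - 430.97*I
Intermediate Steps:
t(s, Q) = -½ (t(s, Q) = (½)*(-1) = -½)
F = -10 (F = 10*(-1) = -10)
j(E, b) = I*√42/2 (j(E, b) = √(-½ - 10) = √(-21/2) = I*√42/2)
-133*j(-23, 9) + (335 - 1*710) = -133*I*√42/2 + (335 - 1*710) = -133*I*√42/2 + (335 - 710) = -133*I*√42/2 - 375 = -375 - 133*I*√42/2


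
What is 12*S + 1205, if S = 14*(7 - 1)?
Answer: 2213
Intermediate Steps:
S = 84 (S = 14*6 = 84)
12*S + 1205 = 12*84 + 1205 = 1008 + 1205 = 2213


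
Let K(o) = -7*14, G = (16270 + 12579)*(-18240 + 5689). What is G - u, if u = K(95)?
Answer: -362083701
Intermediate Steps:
G = -362083799 (G = 28849*(-12551) = -362083799)
K(o) = -98
u = -98
G - u = -362083799 - 1*(-98) = -362083799 + 98 = -362083701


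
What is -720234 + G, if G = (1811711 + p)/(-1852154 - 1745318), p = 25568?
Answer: -2591023485727/3597472 ≈ -7.2023e+5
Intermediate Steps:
G = -1837279/3597472 (G = (1811711 + 25568)/(-1852154 - 1745318) = 1837279/(-3597472) = 1837279*(-1/3597472) = -1837279/3597472 ≈ -0.51071)
-720234 + G = -720234 - 1837279/3597472 = -2591023485727/3597472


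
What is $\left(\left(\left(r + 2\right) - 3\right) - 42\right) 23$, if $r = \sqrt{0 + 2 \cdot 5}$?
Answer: $-989 + 23 \sqrt{10} \approx -916.27$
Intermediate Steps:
$r = \sqrt{10}$ ($r = \sqrt{0 + 10} = \sqrt{10} \approx 3.1623$)
$\left(\left(\left(r + 2\right) - 3\right) - 42\right) 23 = \left(\left(\left(\sqrt{10} + 2\right) - 3\right) - 42\right) 23 = \left(\left(\left(2 + \sqrt{10}\right) - 3\right) - 42\right) 23 = \left(\left(-1 + \sqrt{10}\right) - 42\right) 23 = \left(-43 + \sqrt{10}\right) 23 = -989 + 23 \sqrt{10}$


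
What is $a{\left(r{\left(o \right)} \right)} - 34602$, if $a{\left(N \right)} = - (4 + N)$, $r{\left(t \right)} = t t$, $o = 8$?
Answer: $-34670$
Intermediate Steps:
$r{\left(t \right)} = t^{2}$
$a{\left(N \right)} = -4 - N$
$a{\left(r{\left(o \right)} \right)} - 34602 = \left(-4 - 8^{2}\right) - 34602 = \left(-4 - 64\right) - 34602 = -68 - 34602 = -34670$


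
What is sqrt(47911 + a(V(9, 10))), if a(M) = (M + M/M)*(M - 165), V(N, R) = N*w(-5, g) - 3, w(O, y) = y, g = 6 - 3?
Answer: sqrt(44386) ≈ 210.68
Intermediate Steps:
g = 3
V(N, R) = -3 + 3*N (V(N, R) = N*3 - 3 = 3*N - 3 = -3 + 3*N)
a(M) = (1 + M)*(-165 + M) (a(M) = (M + 1)*(-165 + M) = (1 + M)*(-165 + M))
sqrt(47911 + a(V(9, 10))) = sqrt(47911 + (-165 + (-3 + 3*9)**2 - 164*(-3 + 3*9))) = sqrt(47911 + (-165 + (-3 + 27)**2 - 164*(-3 + 27))) = sqrt(47911 + (-165 + 24**2 - 164*24)) = sqrt(47911 + (-165 + 576 - 3936)) = sqrt(47911 - 3525) = sqrt(44386)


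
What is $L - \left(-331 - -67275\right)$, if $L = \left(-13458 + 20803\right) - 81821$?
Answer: $-141420$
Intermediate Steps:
$L = -74476$ ($L = 7345 - 81821 = -74476$)
$L - \left(-331 - -67275\right) = -74476 - \left(-331 - -67275\right) = -74476 - \left(-331 + 67275\right) = -74476 - 66944 = -141420$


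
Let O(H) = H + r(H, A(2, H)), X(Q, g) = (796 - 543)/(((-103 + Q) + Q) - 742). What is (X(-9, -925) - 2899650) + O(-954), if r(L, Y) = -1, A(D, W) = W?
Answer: -2503222368/863 ≈ -2.9006e+6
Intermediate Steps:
X(Q, g) = 253/(-845 + 2*Q) (X(Q, g) = 253/((-103 + 2*Q) - 742) = 253/(-845 + 2*Q))
O(H) = -1 + H (O(H) = H - 1 = -1 + H)
(X(-9, -925) - 2899650) + O(-954) = (253/(-845 + 2*(-9)) - 2899650) + (-1 - 954) = (253/(-845 - 18) - 2899650) - 955 = (253/(-863) - 2899650) - 955 = (253*(-1/863) - 2899650) - 955 = (-253/863 - 2899650) - 955 = -2502398203/863 - 955 = -2503222368/863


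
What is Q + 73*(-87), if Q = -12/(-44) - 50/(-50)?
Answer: -69847/11 ≈ -6349.7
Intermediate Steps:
Q = 14/11 (Q = -12*(-1/44) - 50*(-1/50) = 3/11 + 1 = 14/11 ≈ 1.2727)
Q + 73*(-87) = 14/11 + 73*(-87) = 14/11 - 6351 = -69847/11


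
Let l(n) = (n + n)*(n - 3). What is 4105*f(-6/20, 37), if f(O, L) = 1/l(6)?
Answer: 4105/36 ≈ 114.03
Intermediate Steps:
l(n) = 2*n*(-3 + n) (l(n) = (2*n)*(-3 + n) = 2*n*(-3 + n))
f(O, L) = 1/36 (f(O, L) = 1/(2*6*(-3 + 6)) = 1/(2*6*3) = 1/36)
4105*f(-6/20, 37) = 4105*(1/36) = 4105/36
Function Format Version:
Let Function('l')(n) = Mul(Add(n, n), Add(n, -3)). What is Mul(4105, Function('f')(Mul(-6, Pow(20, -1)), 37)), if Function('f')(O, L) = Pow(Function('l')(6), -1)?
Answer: Rational(4105, 36) ≈ 114.03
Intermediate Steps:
Function('l')(n) = Mul(2, n, Add(-3, n)) (Function('l')(n) = Mul(Mul(2, n), Add(-3, n)) = Mul(2, n, Add(-3, n)))
Function('f')(O, L) = Rational(1, 36) (Function('f')(O, L) = Pow(Mul(2, 6, Add(-3, 6)), -1) = Pow(Mul(2, 6, 3), -1) = Pow(36, -1) = Rational(1, 36))
Mul(4105, Function('f')(Mul(-6, Pow(20, -1)), 37)) = Mul(4105, Rational(1, 36)) = Rational(4105, 36)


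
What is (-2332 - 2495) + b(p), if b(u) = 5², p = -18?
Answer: -4802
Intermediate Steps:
b(u) = 25
(-2332 - 2495) + b(p) = (-2332 - 2495) + 25 = -4827 + 25 = -4802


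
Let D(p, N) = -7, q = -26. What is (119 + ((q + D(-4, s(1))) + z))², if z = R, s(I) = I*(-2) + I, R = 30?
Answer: 13456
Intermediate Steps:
s(I) = -I (s(I) = -2*I + I = -I)
z = 30
(119 + ((q + D(-4, s(1))) + z))² = (119 + ((-26 - 7) + 30))² = (119 + (-33 + 30))² = (119 - 3)² = 116² = 13456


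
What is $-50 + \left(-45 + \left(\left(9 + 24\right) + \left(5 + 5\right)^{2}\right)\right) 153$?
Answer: $13414$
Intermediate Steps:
$-50 + \left(-45 + \left(\left(9 + 24\right) + \left(5 + 5\right)^{2}\right)\right) 153 = -50 + \left(-45 + \left(33 + 10^{2}\right)\right) 153 = -50 + \left(-45 + \left(33 + 100\right)\right) 153 = -50 + \left(-45 + 133\right) 153 = -50 + 88 \cdot 153 = -50 + 13464 = 13414$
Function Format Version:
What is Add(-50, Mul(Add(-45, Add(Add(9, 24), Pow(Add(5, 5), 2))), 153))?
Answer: 13414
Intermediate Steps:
Add(-50, Mul(Add(-45, Add(Add(9, 24), Pow(Add(5, 5), 2))), 153)) = Add(-50, Mul(Add(-45, Add(33, Pow(10, 2))), 153)) = Add(-50, Mul(Add(-45, Add(33, 100)), 153)) = Add(-50, Mul(Add(-45, 133), 153)) = Add(-50, Mul(88, 153)) = Add(-50, 13464) = 13414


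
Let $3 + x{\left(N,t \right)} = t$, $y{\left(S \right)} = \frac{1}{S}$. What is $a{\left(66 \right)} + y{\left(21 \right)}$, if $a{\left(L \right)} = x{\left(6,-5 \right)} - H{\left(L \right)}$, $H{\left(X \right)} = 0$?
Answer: $- \frac{167}{21} \approx -7.9524$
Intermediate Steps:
$x{\left(N,t \right)} = -3 + t$
$a{\left(L \right)} = -8$ ($a{\left(L \right)} = \left(-3 - 5\right) - 0 = -8 + 0 = -8$)
$a{\left(66 \right)} + y{\left(21 \right)} = -8 + \frac{1}{21} = - \frac{167}{21}$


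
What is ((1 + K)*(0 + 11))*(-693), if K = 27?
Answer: -213444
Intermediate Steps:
((1 + K)*(0 + 11))*(-693) = ((1 + 27)*(0 + 11))*(-693) = (28*11)*(-693) = 308*(-693) = -213444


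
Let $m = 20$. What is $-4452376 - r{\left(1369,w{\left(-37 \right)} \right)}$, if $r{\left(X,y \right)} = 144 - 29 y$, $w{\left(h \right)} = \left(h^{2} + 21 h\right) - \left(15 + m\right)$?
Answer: $-4436367$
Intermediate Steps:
$w{\left(h \right)} = -35 + h^{2} + 21 h$ ($w{\left(h \right)} = \left(h^{2} + 21 h\right) - 35 = -35 + h^{2} + 21 h$)
$-4452376 - r{\left(1369,w{\left(-37 \right)} \right)} = -4452376 - \left(144 - 29 \left(-35 + \left(-37\right)^{2} + 21 \left(-37\right)\right)\right) = -4452376 - \left(144 - 29 \left(-35 + 1369 - 777\right)\right) = -4452376 - \left(144 - 16153\right) = -4452376 - -16009 = -4452376 + 16009 = -4436367$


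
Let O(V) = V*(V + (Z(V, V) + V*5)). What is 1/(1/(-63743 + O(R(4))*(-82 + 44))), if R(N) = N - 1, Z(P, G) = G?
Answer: -66137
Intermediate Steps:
R(N) = -1 + N
O(V) = 7*V² (O(V) = V*(V + (V + V*5)) = V*(V + (V + 5*V)) = V*(V + 6*V) = V*(7*V) = 7*V²)
1/(1/(-63743 + O(R(4))*(-82 + 44))) = 1/(1/(-63743 + (7*(-1 + 4)²)*(-82 + 44))) = 1/(1/(-63743 + (7*3²)*(-38))) = 1/(1/(-63743 + (7*9)*(-38))) = 1/(1/(-63743 + 63*(-38))) = 1/(1/(-63743 - 2394)) = 1/(1/(-66137)) = 1/(-1/66137) = -66137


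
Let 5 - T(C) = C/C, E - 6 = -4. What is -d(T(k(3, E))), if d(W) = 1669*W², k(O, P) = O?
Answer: -26704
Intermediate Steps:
E = 2 (E = 6 - 4 = 2)
T(C) = 4 (T(C) = 5 - C/C = 5 - 1*1 = 5 - 1 = 4)
-d(T(k(3, E))) = -1669*4² = -1669*16 = -1*26704 = -26704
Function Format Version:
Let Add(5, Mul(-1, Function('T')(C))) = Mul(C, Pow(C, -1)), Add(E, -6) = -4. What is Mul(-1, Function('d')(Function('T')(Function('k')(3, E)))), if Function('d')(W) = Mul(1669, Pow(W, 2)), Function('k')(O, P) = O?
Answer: -26704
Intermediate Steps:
E = 2 (E = Add(6, -4) = 2)
Function('T')(C) = 4 (Function('T')(C) = Add(5, Mul(-1, Mul(C, Pow(C, -1)))) = Add(5, Mul(-1, 1)) = Add(5, -1) = 4)
Mul(-1, Function('d')(Function('T')(Function('k')(3, E)))) = Mul(-1, Mul(1669, Pow(4, 2))) = Mul(-1, Mul(1669, 16)) = Mul(-1, 26704) = -26704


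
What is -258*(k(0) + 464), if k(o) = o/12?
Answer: -119712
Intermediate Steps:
k(o) = o/12 (k(o) = o*(1/12) = o/12)
-258*(k(0) + 464) = -258*((1/12)*0 + 464) = -258*(0 + 464) = -258*464 = -119712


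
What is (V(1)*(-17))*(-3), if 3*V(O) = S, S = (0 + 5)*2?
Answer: 170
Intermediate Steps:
S = 10 (S = 5*2 = 10)
V(O) = 10/3 (V(O) = (⅓)*10 = 10/3)
(V(1)*(-17))*(-3) = ((10/3)*(-17))*(-3) = -170/3*(-3) = 170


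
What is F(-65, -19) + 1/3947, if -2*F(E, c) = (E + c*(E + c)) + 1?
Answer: -3023401/3947 ≈ -766.00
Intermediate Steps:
F(E, c) = -½ - E/2 - c*(E + c)/2 (F(E, c) = -((E + c*(E + c)) + 1)/2 = -(1 + E + c*(E + c))/2 = -½ - E/2 - c*(E + c)/2)
F(-65, -19) + 1/3947 = (-½ - ½*(-65) - ½*(-19)² - ½*(-65)*(-19)) + 1/3947 = (-½ + 65/2 - ½*361 - 1235/2) + 1/3947 = (-½ + 65/2 - 361/2 - 1235/2) + 1/3947 = -766 + 1/3947 = -3023401/3947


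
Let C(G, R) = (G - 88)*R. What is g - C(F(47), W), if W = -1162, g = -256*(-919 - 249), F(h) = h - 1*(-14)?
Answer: 267634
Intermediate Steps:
F(h) = 14 + h (F(h) = h + 14 = 14 + h)
g = 299008 (g = -256*(-1168) = 299008)
C(G, R) = R*(-88 + G) (C(G, R) = (-88 + G)*R = R*(-88 + G))
g - C(F(47), W) = 299008 - (-1162)*(-88 + (14 + 47)) = 299008 - (-1162)*(-88 + 61) = 299008 - (-1162)*(-27) = 299008 - 1*31374 = 299008 - 31374 = 267634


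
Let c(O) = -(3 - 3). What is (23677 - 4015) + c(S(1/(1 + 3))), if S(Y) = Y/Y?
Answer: 19662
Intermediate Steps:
S(Y) = 1
c(O) = 0 (c(O) = -1*0 = 0)
(23677 - 4015) + c(S(1/(1 + 3))) = (23677 - 4015) + 0 = 19662 + 0 = 19662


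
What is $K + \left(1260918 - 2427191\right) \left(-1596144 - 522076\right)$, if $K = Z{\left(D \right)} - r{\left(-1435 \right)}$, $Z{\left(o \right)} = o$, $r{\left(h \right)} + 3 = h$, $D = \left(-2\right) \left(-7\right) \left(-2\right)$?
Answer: $2470422795470$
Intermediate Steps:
$D = -28$ ($D = 14 \left(-2\right) = -28$)
$r{\left(h \right)} = -3 + h$
$K = 1410$ ($K = -28 - \left(-3 - 1435\right) = -28 - -1438 = -28 + 1438 = 1410$)
$K + \left(1260918 - 2427191\right) \left(-1596144 - 522076\right) = 1410 + \left(1260918 - 2427191\right) \left(-1596144 - 522076\right) = 1410 - -2470422794060 = 1410 + 2470422794060 = 2470422795470$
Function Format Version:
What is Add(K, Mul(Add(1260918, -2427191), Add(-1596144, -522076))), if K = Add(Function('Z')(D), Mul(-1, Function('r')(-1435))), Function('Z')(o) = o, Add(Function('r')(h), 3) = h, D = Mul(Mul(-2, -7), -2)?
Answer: 2470422795470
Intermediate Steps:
D = -28 (D = Mul(14, -2) = -28)
Function('r')(h) = Add(-3, h)
K = 1410 (K = Add(-28, Mul(-1, Add(-3, -1435))) = Add(-28, Mul(-1, -1438)) = Add(-28, 1438) = 1410)
Add(K, Mul(Add(1260918, -2427191), Add(-1596144, -522076))) = Add(1410, Mul(Add(1260918, -2427191), Add(-1596144, -522076))) = Add(1410, Mul(-1166273, -2118220)) = Add(1410, 2470422794060) = 2470422795470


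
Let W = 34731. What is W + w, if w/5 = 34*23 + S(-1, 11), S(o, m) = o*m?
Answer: 38586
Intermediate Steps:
S(o, m) = m*o
w = 3855 (w = 5*(34*23 + 11*(-1)) = 5*(782 - 11) = 5*771 = 3855)
W + w = 34731 + 3855 = 38586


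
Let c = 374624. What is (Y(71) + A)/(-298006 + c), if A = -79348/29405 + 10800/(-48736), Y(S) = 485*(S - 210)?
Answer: -6038463318833/6862492675340 ≈ -0.87992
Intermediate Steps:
Y(S) = -101850 + 485*S (Y(S) = 485*(-210 + S) = -101850 + 485*S)
A = -261542383/89567630 (A = -79348*1/29405 + 10800*(-1/48736) = -79348/29405 - 675/3046 = -261542383/89567630 ≈ -2.9201)
(Y(71) + A)/(-298006 + c) = ((-101850 + 485*71) - 261542383/89567630)/(-298006 + 374624) = ((-101850 + 34435) - 261542383/89567630)/76618 = (-67415 - 261542383/89567630)*(1/76618) = -6038463318833/89567630*1/76618 = -6038463318833/6862492675340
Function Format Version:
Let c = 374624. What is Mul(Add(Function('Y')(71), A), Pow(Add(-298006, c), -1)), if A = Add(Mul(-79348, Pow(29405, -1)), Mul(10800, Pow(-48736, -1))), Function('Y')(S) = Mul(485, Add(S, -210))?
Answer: Rational(-6038463318833, 6862492675340) ≈ -0.87992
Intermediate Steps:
Function('Y')(S) = Add(-101850, Mul(485, S)) (Function('Y')(S) = Mul(485, Add(-210, S)) = Add(-101850, Mul(485, S)))
A = Rational(-261542383, 89567630) (A = Add(Mul(-79348, Rational(1, 29405)), Mul(10800, Rational(-1, 48736))) = Add(Rational(-79348, 29405), Rational(-675, 3046)) = Rational(-261542383, 89567630) ≈ -2.9201)
Mul(Add(Function('Y')(71), A), Pow(Add(-298006, c), -1)) = Mul(Add(Add(-101850, Mul(485, 71)), Rational(-261542383, 89567630)), Pow(Add(-298006, 374624), -1)) = Mul(Add(Add(-101850, 34435), Rational(-261542383, 89567630)), Pow(76618, -1)) = Mul(Add(-67415, Rational(-261542383, 89567630)), Rational(1, 76618)) = Mul(Rational(-6038463318833, 89567630), Rational(1, 76618)) = Rational(-6038463318833, 6862492675340)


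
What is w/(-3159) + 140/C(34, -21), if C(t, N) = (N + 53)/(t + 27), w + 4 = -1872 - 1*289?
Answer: 6761785/25272 ≈ 267.56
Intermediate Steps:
w = -2165 (w = -4 + (-1872 - 1*289) = -4 + (-1872 - 289) = -4 - 2161 = -2165)
C(t, N) = (53 + N)/(27 + t)
w/(-3159) + 140/C(34, -21) = -2165/(-3159) + 140/(((53 - 21)/(27 + 34))) = -2165*(-1/3159) + 140/((32/61)) = 2165/3159 + 140/(((1/61)*32)) = 2165/3159 + 140/(32/61) = 2165/3159 + 140*(61/32) = 2165/3159 + 2135/8 = 6761785/25272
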